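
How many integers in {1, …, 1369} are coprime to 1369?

1332

Factor: 1369 = 37^2.
φ(1369) = 37^1·(37−1) = 1332.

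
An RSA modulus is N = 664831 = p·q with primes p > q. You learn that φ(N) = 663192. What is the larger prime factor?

φ(n) = (p−1)(q−1) = n − (p+q) + 1, so p + q = 664831 − 663192 + 1 = 1640.
p and q are the roots of t² − 1640t + 664831 = 0.
Discriminant: 1640² − 4·664831 = 2689600 − 2659324 = 30276; √30276 = 174.
q = (1640 − 174)/2 = 733, p = (1640 + 174)/2 = 907.
Check: 733 · 907 = 664831.

907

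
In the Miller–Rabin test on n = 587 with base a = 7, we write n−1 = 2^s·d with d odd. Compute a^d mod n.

1

587 − 1 = 586 = 2^1 · 293, so d = 293.
7^1 ≡ 7 (mod 587)
7^2 ≡ 7^2 = 49 ≡ 49 (mod 587)
7^4 ≡ 49^2 = 2401 ≡ 53 (mod 587)
7^8 ≡ 53^2 = 2809 ≡ 461 (mod 587)
7^16 ≡ 461^2 = 212521 ≡ 27 (mod 587)
7^32 ≡ 27^2 = 729 ≡ 142 (mod 587)
7^64 ≡ 142^2 = 20164 ≡ 206 (mod 587)
7^128 ≡ 206^2 = 42436 ≡ 172 (mod 587)
7^256 ≡ 172^2 = 29584 ≡ 234 (mod 587)
293 = 256 + 32 + 4 + 1 in binary powers of 2.
So 7^293 ≡ 234 · 142 · 53 · 7 ≡ 1 (mod 587).
Since 7^d ≡ 1 (mod 587), base 7 does not prove 587 composite.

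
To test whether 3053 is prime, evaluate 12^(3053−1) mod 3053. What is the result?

12^1 ≡ 12 (mod 3053)
12^2 ≡ 12^2 = 144 ≡ 144 (mod 3053)
12^4 ≡ 144^2 = 20736 ≡ 2418 (mod 3053)
12^8 ≡ 2418^2 = 5846724 ≡ 229 (mod 3053)
12^16 ≡ 229^2 = 52441 ≡ 540 (mod 3053)
12^32 ≡ 540^2 = 291600 ≡ 1565 (mod 3053)
12^64 ≡ 1565^2 = 2449225 ≡ 719 (mod 3053)
12^128 ≡ 719^2 = 516961 ≡ 1004 (mod 3053)
12^256 ≡ 1004^2 = 1008016 ≡ 526 (mod 3053)
12^512 ≡ 526^2 = 276676 ≡ 1906 (mod 3053)
12^1024 ≡ 1906^2 = 3632836 ≡ 2819 (mod 3053)
12^2048 ≡ 2819^2 = 7946761 ≡ 2855 (mod 3053)
3052 = 2048 + 512 + 256 + 128 + 64 + 32 + 8 + 4 in binary powers of 2.
So 12^3052 ≡ 2855 · 1906 · 526 · 1004 · 719 · 1565 · 229 · 2418 ≡ 522 (mod 3053).
Since 522 ≠ 1, base 12 is a Fermat witness: 3053 is composite.

522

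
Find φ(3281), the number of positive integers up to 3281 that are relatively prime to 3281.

3072

Factor: 3281 = 17 · 193.
φ(3281) = (17−1) · (193−1) = 16 · 192 = 3072.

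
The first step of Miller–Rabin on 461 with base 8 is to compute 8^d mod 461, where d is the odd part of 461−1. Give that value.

461 − 1 = 460 = 2^2 · 115, so d = 115.
8^1 ≡ 8 (mod 461)
8^2 ≡ 8^2 = 64 ≡ 64 (mod 461)
8^4 ≡ 64^2 = 4096 ≡ 408 (mod 461)
8^8 ≡ 408^2 = 166464 ≡ 43 (mod 461)
8^16 ≡ 43^2 = 1849 ≡ 5 (mod 461)
8^32 ≡ 5^2 = 25 ≡ 25 (mod 461)
8^64 ≡ 25^2 = 625 ≡ 164 (mod 461)
115 = 64 + 32 + 16 + 2 + 1 in binary powers of 2.
So 8^115 ≡ 164 · 25 · 5 · 64 · 8 ≡ 413 (mod 461).
Squaring chain: 413 → 460; reaches −1, so base 8 does not prove 461 composite.

413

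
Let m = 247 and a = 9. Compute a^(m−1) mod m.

9^1 ≡ 9 (mod 247)
9^2 ≡ 9^2 = 81 ≡ 81 (mod 247)
9^4 ≡ 81^2 = 6561 ≡ 139 (mod 247)
9^8 ≡ 139^2 = 19321 ≡ 55 (mod 247)
9^16 ≡ 55^2 = 3025 ≡ 61 (mod 247)
9^32 ≡ 61^2 = 3721 ≡ 16 (mod 247)
9^64 ≡ 16^2 = 256 ≡ 9 (mod 247)
9^128 ≡ 9^2 = 81 ≡ 81 (mod 247)
246 = 128 + 64 + 32 + 16 + 4 + 2 in binary powers of 2.
So 9^246 ≡ 81 · 9 · 16 · 61 · 139 · 81 ≡ 235 (mod 247).
Since 235 ≠ 1, base 9 is a Fermat witness: 247 is composite.

235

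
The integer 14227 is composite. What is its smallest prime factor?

41

14227 is odd.
Digit sum 16, not divisible by 3.
Ends in 7: not divisible by 5.
7: 14227 = 7·2032 + 3
11: 14227 = 11·1293 + 4
13: 14227 = 13·1094 + 5
17: 14227 = 17·836 + 15
19: 14227 = 19·748 + 15
23: 14227 = 23·618 + 13
29: 14227 = 29·490 + 17
31: 14227 = 31·458 + 29
37: 14227 = 37·384 + 19
41: 14227 = 41·347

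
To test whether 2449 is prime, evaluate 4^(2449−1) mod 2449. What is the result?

808

4^1 ≡ 4 (mod 2449)
4^2 ≡ 4^2 = 16 ≡ 16 (mod 2449)
4^4 ≡ 16^2 = 256 ≡ 256 (mod 2449)
4^8 ≡ 256^2 = 65536 ≡ 1862 (mod 2449)
4^16 ≡ 1862^2 = 3467044 ≡ 1709 (mod 2449)
4^32 ≡ 1709^2 = 2920681 ≡ 1473 (mod 2449)
4^64 ≡ 1473^2 = 2169729 ≡ 2364 (mod 2449)
4^128 ≡ 2364^2 = 5588496 ≡ 2327 (mod 2449)
4^256 ≡ 2327^2 = 5414929 ≡ 190 (mod 2449)
4^512 ≡ 190^2 = 36100 ≡ 1814 (mod 2449)
4^1024 ≡ 1814^2 = 3290596 ≡ 1589 (mod 2449)
4^2048 ≡ 1589^2 = 2524921 ≡ 2 (mod 2449)
2448 = 2048 + 256 + 128 + 16 in binary powers of 2.
So 4^2448 ≡ 2 · 190 · 2327 · 1709 ≡ 808 (mod 2449).
Since 808 ≠ 1, base 4 is a Fermat witness: 2449 is composite.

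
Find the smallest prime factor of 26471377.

26471377 is odd.
Digit sum 37, not divisible by 3.
Ends in 7: not divisible by 5.
7: 26471377 = 7·3781625 + 2
11: 26471377 = 11·2406488 + 9
13: 26471377 = 13·2036259 + 10
17: 26471377 = 17·1557139 + 14
19: 26471377 = 19·1393230 + 7
23: 26471377 = 23·1150929 + 10
29: 26471377 = 29·912806 + 3
31: 26471377 = 31·853915 + 12
37: 26471377 = 37·715442 + 23
41: 26471377 = 41·645643 + 14
43: 26471377 = 43·615613 + 18
47: 26471377 = 47·563220 + 37
53: 26471377 = 53·499459 + 50
59: 26471377 = 59·448667 + 24
61: 26471377 = 61·433957

61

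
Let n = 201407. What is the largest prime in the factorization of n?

89

201407 = 31 · 6497
6497 = 73 · 89
89 is prime.
So 201407 = 31 · 73 · 89; the largest prime factor is 89.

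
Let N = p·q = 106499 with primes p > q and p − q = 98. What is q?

Since p = q + 98, we have 106499 = q(q + 98), so q² + 98q − 106499 = 0.
Discriminant: 98² + 4·106499 = 9604 + 425996 = 435600; √435600 = 660.
q = (−98 + 660)/2 = 281, and p = q + 98 = 379.
Check: 281 · 379 = 106499.

281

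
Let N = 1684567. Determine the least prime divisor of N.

41

1684567 is odd.
Digit sum 37, not divisible by 3.
Ends in 7: not divisible by 5.
7: 1684567 = 7·240652 + 3
11: 1684567 = 11·153142 + 5
13: 1684567 = 13·129582 + 1
17: 1684567 = 17·99092 + 3
19: 1684567 = 19·88661 + 8
23: 1684567 = 23·73242 + 1
29: 1684567 = 29·58088 + 15
31: 1684567 = 31·54340 + 27
37: 1684567 = 37·45528 + 31
41: 1684567 = 41·41087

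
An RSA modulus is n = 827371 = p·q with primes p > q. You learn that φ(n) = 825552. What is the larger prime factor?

φ(n) = (p−1)(q−1) = n − (p+q) + 1, so p + q = 827371 − 825552 + 1 = 1820.
p and q are the roots of t² − 1820t + 827371 = 0.
Discriminant: 1820² − 4·827371 = 3312400 − 3309484 = 2916; √2916 = 54.
q = (1820 − 54)/2 = 883, p = (1820 + 54)/2 = 937.
Check: 883 · 937 = 827371.

937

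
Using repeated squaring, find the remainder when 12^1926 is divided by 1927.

1840

12^1 ≡ 12 (mod 1927)
12^2 ≡ 12^2 = 144 ≡ 144 (mod 1927)
12^4 ≡ 144^2 = 20736 ≡ 1466 (mod 1927)
12^8 ≡ 1466^2 = 2149156 ≡ 551 (mod 1927)
12^16 ≡ 551^2 = 303601 ≡ 1062 (mod 1927)
12^32 ≡ 1062^2 = 1127844 ≡ 549 (mod 1927)
12^64 ≡ 549^2 = 301401 ≡ 789 (mod 1927)
12^128 ≡ 789^2 = 622521 ≡ 100 (mod 1927)
12^256 ≡ 100^2 = 10000 ≡ 365 (mod 1927)
12^512 ≡ 365^2 = 133225 ≡ 262 (mod 1927)
12^1024 ≡ 262^2 = 68644 ≡ 1199 (mod 1927)
1926 = 1024 + 512 + 256 + 128 + 4 + 2 in binary powers of 2.
So 12^1926 ≡ 1199 · 262 · 365 · 100 · 1466 · 144 ≡ 1840 (mod 1927).
Since 1840 ≠ 1, base 12 is a Fermat witness: 1927 is composite.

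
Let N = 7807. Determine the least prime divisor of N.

7807 is odd.
Digit sum 22, not divisible by 3.
Ends in 7: not divisible by 5.
7: 7807 = 7·1115 + 2
11: 7807 = 11·709 + 8
13: 7807 = 13·600 + 7
17: 7807 = 17·459 + 4
19: 7807 = 19·410 + 17
23: 7807 = 23·339 + 10
29: 7807 = 29·269 + 6
31: 7807 = 31·251 + 26
37: 7807 = 37·211

37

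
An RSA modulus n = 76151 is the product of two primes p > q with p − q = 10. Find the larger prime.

281

Since p = q + 10, we have 76151 = q(q + 10), so q² + 10q − 76151 = 0.
Discriminant: 10² + 4·76151 = 100 + 304604 = 304704; √304704 = 552.
q = (−10 + 552)/2 = 271, and p = q + 10 = 281.
Check: 271 · 281 = 76151.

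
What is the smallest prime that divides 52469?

71

52469 is odd.
Digit sum 26, not divisible by 3.
Ends in 9: not divisible by 5.
7: 52469 = 7·7495 + 4
11: 52469 = 11·4769 + 10
13: 52469 = 13·4036 + 1
17: 52469 = 17·3086 + 7
19: 52469 = 19·2761 + 10
23: 52469 = 23·2281 + 6
29: 52469 = 29·1809 + 8
31: 52469 = 31·1692 + 17
37: 52469 = 37·1418 + 3
41: 52469 = 41·1279 + 30
43: 52469 = 43·1220 + 9
47: 52469 = 47·1116 + 17
53: 52469 = 53·989 + 52
59: 52469 = 59·889 + 18
61: 52469 = 61·860 + 9
67: 52469 = 67·783 + 8
71: 52469 = 71·739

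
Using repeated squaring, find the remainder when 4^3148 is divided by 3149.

3138

4^1 ≡ 4 (mod 3149)
4^2 ≡ 4^2 = 16 ≡ 16 (mod 3149)
4^4 ≡ 16^2 = 256 ≡ 256 (mod 3149)
4^8 ≡ 256^2 = 65536 ≡ 2556 (mod 3149)
4^16 ≡ 2556^2 = 6533136 ≡ 2110 (mod 3149)
4^32 ≡ 2110^2 = 4452100 ≡ 2563 (mod 3149)
4^64 ≡ 2563^2 = 6568969 ≡ 155 (mod 3149)
4^128 ≡ 155^2 = 24025 ≡ 1982 (mod 3149)
4^256 ≡ 1982^2 = 3928324 ≡ 1521 (mod 3149)
4^512 ≡ 1521^2 = 2313441 ≡ 2075 (mod 3149)
4^1024 ≡ 2075^2 = 4305625 ≡ 942 (mod 3149)
4^2048 ≡ 942^2 = 887364 ≡ 2495 (mod 3149)
3148 = 2048 + 1024 + 64 + 8 + 4 in binary powers of 2.
So 4^3148 ≡ 2495 · 942 · 155 · 2556 · 256 ≡ 3138 (mod 3149).
Since 3138 ≠ 1, base 4 is a Fermat witness: 3149 is composite.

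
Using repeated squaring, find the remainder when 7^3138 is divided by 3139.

173

7^1 ≡ 7 (mod 3139)
7^2 ≡ 7^2 = 49 ≡ 49 (mod 3139)
7^4 ≡ 49^2 = 2401 ≡ 2401 (mod 3139)
7^8 ≡ 2401^2 = 5764801 ≡ 1597 (mod 3139)
7^16 ≡ 1597^2 = 2550409 ≡ 1541 (mod 3139)
7^32 ≡ 1541^2 = 2374681 ≡ 1597 (mod 3139)
7^64 ≡ 1597^2 = 2550409 ≡ 1541 (mod 3139)
7^128 ≡ 1541^2 = 2374681 ≡ 1597 (mod 3139)
7^256 ≡ 1597^2 = 2550409 ≡ 1541 (mod 3139)
7^512 ≡ 1541^2 = 2374681 ≡ 1597 (mod 3139)
7^1024 ≡ 1597^2 = 2550409 ≡ 1541 (mod 3139)
7^2048 ≡ 1541^2 = 2374681 ≡ 1597 (mod 3139)
3138 = 2048 + 1024 + 64 + 2 in binary powers of 2.
So 7^3138 ≡ 1597 · 1541 · 1541 · 49 ≡ 173 (mod 3139).
Since 173 ≠ 1, base 7 is a Fermat witness: 3139 is composite.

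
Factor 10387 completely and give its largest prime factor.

47

10387 = 13 · 799
799 = 17 · 47
47 is prime.
So 10387 = 13 · 17 · 47; the largest prime factor is 47.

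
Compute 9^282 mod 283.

9^1 ≡ 9 (mod 283)
9^2 ≡ 9^2 = 81 ≡ 81 (mod 283)
9^4 ≡ 81^2 = 6561 ≡ 52 (mod 283)
9^8 ≡ 52^2 = 2704 ≡ 157 (mod 283)
9^16 ≡ 157^2 = 24649 ≡ 28 (mod 283)
9^32 ≡ 28^2 = 784 ≡ 218 (mod 283)
9^64 ≡ 218^2 = 47524 ≡ 263 (mod 283)
9^128 ≡ 263^2 = 69169 ≡ 117 (mod 283)
9^256 ≡ 117^2 = 13689 ≡ 105 (mod 283)
282 = 256 + 16 + 8 + 2 in binary powers of 2.
So 9^282 ≡ 105 · 28 · 157 · 81 ≡ 1 (mod 283).
Since the result is 1, base 9 gives no evidence that 283 is composite.

1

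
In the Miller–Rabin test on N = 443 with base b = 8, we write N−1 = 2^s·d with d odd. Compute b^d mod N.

442

443 − 1 = 442 = 2^1 · 221, so d = 221.
8^1 ≡ 8 (mod 443)
8^2 ≡ 8^2 = 64 ≡ 64 (mod 443)
8^4 ≡ 64^2 = 4096 ≡ 109 (mod 443)
8^8 ≡ 109^2 = 11881 ≡ 363 (mod 443)
8^16 ≡ 363^2 = 131769 ≡ 198 (mod 443)
8^32 ≡ 198^2 = 39204 ≡ 220 (mod 443)
8^64 ≡ 220^2 = 48400 ≡ 113 (mod 443)
8^128 ≡ 113^2 = 12769 ≡ 365 (mod 443)
221 = 128 + 64 + 16 + 8 + 4 + 1 in binary powers of 2.
So 8^221 ≡ 365 · 113 · 198 · 363 · 109 · 8 ≡ 442 (mod 443).
Since 8^d ≡ 442 (mod 443), base 8 does not prove 443 composite.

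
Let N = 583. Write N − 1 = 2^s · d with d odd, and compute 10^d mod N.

583 − 1 = 582 = 2^1 · 291, so d = 291.
10^1 ≡ 10 (mod 583)
10^2 ≡ 10^2 = 100 ≡ 100 (mod 583)
10^4 ≡ 100^2 = 10000 ≡ 89 (mod 583)
10^8 ≡ 89^2 = 7921 ≡ 342 (mod 583)
10^16 ≡ 342^2 = 116964 ≡ 364 (mod 583)
10^32 ≡ 364^2 = 132496 ≡ 155 (mod 583)
10^64 ≡ 155^2 = 24025 ≡ 122 (mod 583)
10^128 ≡ 122^2 = 14884 ≡ 309 (mod 583)
10^256 ≡ 309^2 = 95481 ≡ 452 (mod 583)
291 = 256 + 32 + 2 + 1 in binary powers of 2.
So 10^291 ≡ 452 · 155 · 100 · 10 ≡ 307 (mod 583).
Squaring chain: 307; never reaches −1, so base 10 is a Miller–Rabin witness that 583 is composite.

307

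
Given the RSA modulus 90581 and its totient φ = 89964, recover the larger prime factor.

φ(n) = (p−1)(q−1) = n − (p+q) + 1, so p + q = 90581 − 89964 + 1 = 618.
p and q are the roots of t² − 618t + 90581 = 0.
Discriminant: 618² − 4·90581 = 381924 − 362324 = 19600; √19600 = 140.
q = (618 − 140)/2 = 239, p = (618 + 140)/2 = 379.
Check: 239 · 379 = 90581.

379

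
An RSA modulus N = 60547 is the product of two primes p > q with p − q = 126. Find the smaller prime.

Since p = q + 126, we have 60547 = q(q + 126), so q² + 126q − 60547 = 0.
Discriminant: 126² + 4·60547 = 15876 + 242188 = 258064; √258064 = 508.
q = (−126 + 508)/2 = 191, and p = q + 126 = 317.
Check: 191 · 317 = 60547.

191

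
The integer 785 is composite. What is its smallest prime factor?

785 is odd.
Digit sum 20, not divisible by 3.
Ends in 5: divisible by 5.

5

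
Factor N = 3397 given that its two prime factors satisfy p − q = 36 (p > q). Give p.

79

Since p = q + 36, we have 3397 = q(q + 36), so q² + 36q − 3397 = 0.
Discriminant: 36² + 4·3397 = 1296 + 13588 = 14884; √14884 = 122.
q = (−36 + 122)/2 = 43, and p = q + 36 = 79.
Check: 43 · 79 = 3397.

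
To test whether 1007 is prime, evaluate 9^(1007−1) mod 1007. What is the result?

9^1 ≡ 9 (mod 1007)
9^2 ≡ 9^2 = 81 ≡ 81 (mod 1007)
9^4 ≡ 81^2 = 6561 ≡ 519 (mod 1007)
9^8 ≡ 519^2 = 269361 ≡ 492 (mod 1007)
9^16 ≡ 492^2 = 242064 ≡ 384 (mod 1007)
9^32 ≡ 384^2 = 147456 ≡ 434 (mod 1007)
9^64 ≡ 434^2 = 188356 ≡ 47 (mod 1007)
9^128 ≡ 47^2 = 2209 ≡ 195 (mod 1007)
9^256 ≡ 195^2 = 38025 ≡ 766 (mod 1007)
9^512 ≡ 766^2 = 586756 ≡ 682 (mod 1007)
1006 = 512 + 256 + 128 + 64 + 32 + 8 + 4 + 2 in binary powers of 2.
So 9^1006 ≡ 682 · 766 · 195 · 47 · 434 · 492 · 519 · 81 ≡ 99 (mod 1007).
Since 99 ≠ 1, base 9 is a Fermat witness: 1007 is composite.

99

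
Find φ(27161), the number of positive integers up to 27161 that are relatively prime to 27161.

Factor: 27161 = 157 · 173.
φ(27161) = (157−1) · (173−1) = 156 · 172 = 26832.

26832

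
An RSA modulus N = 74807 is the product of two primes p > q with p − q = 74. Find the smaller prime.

239

Since p = q + 74, we have 74807 = q(q + 74), so q² + 74q − 74807 = 0.
Discriminant: 74² + 4·74807 = 5476 + 299228 = 304704; √304704 = 552.
q = (−74 + 552)/2 = 239, and p = q + 74 = 313.
Check: 239 · 313 = 74807.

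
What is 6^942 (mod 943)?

6^1 ≡ 6 (mod 943)
6^2 ≡ 6^2 = 36 ≡ 36 (mod 943)
6^4 ≡ 36^2 = 1296 ≡ 353 (mod 943)
6^8 ≡ 353^2 = 124609 ≡ 133 (mod 943)
6^16 ≡ 133^2 = 17689 ≡ 715 (mod 943)
6^32 ≡ 715^2 = 511225 ≡ 119 (mod 943)
6^64 ≡ 119^2 = 14161 ≡ 16 (mod 943)
6^128 ≡ 16^2 = 256 ≡ 256 (mod 943)
6^256 ≡ 256^2 = 65536 ≡ 469 (mod 943)
6^512 ≡ 469^2 = 219961 ≡ 242 (mod 943)
942 = 512 + 256 + 128 + 32 + 8 + 4 + 2 in binary powers of 2.
So 6^942 ≡ 242 · 469 · 256 · 119 · 133 · 353 · 36 ≡ 210 (mod 943).
Since 210 ≠ 1, base 6 is a Fermat witness: 943 is composite.

210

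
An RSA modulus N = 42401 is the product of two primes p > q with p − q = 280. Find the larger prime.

Since p = q + 280, we have 42401 = q(q + 280), so q² + 280q − 42401 = 0.
Discriminant: 280² + 4·42401 = 78400 + 169604 = 248004; √248004 = 498.
q = (−280 + 498)/2 = 109, and p = q + 280 = 389.
Check: 109 · 389 = 42401.

389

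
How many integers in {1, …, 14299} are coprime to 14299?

Factor: 14299 = 79 · 181.
φ(14299) = (79−1) · (181−1) = 78 · 180 = 14040.

14040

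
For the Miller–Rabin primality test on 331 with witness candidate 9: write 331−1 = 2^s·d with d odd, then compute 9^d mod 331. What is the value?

1

331 − 1 = 330 = 2^1 · 165, so d = 165.
9^1 ≡ 9 (mod 331)
9^2 ≡ 9^2 = 81 ≡ 81 (mod 331)
9^4 ≡ 81^2 = 6561 ≡ 272 (mod 331)
9^8 ≡ 272^2 = 73984 ≡ 171 (mod 331)
9^16 ≡ 171^2 = 29241 ≡ 113 (mod 331)
9^32 ≡ 113^2 = 12769 ≡ 191 (mod 331)
9^64 ≡ 191^2 = 36481 ≡ 71 (mod 331)
9^128 ≡ 71^2 = 5041 ≡ 76 (mod 331)
165 = 128 + 32 + 4 + 1 in binary powers of 2.
So 9^165 ≡ 76 · 191 · 272 · 9 ≡ 1 (mod 331).
Since 9^d ≡ 1 (mod 331), base 9 does not prove 331 composite.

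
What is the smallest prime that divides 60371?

60371 is odd.
Digit sum 17, not divisible by 3.
Ends in 1: not divisible by 5.
7: 60371 = 7·8624 + 3
11: 60371 = 11·5488 + 3
13: 60371 = 13·4643 + 12
17: 60371 = 17·3551 + 4
19: 60371 = 19·3177 + 8
23: 60371 = 23·2624 + 19
29: 60371 = 29·2081 + 22
31: 60371 = 31·1947 + 14
37: 60371 = 37·1631 + 24
41: 60371 = 41·1472 + 19
43: 60371 = 43·1403 + 42
47: 60371 = 47·1284 + 23
53: 60371 = 53·1139 + 4
59: 60371 = 59·1023 + 14
61: 60371 = 61·989 + 42
67: 60371 = 67·901 + 4
71: 60371 = 71·850 + 21
73: 60371 = 73·827

73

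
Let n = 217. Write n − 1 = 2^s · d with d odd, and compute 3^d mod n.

217 − 1 = 216 = 2^3 · 27, so d = 27.
3^1 ≡ 3 (mod 217)
3^2 ≡ 3^2 = 9 ≡ 9 (mod 217)
3^4 ≡ 9^2 = 81 ≡ 81 (mod 217)
3^8 ≡ 81^2 = 6561 ≡ 51 (mod 217)
3^16 ≡ 51^2 = 2601 ≡ 214 (mod 217)
27 = 16 + 8 + 2 + 1 in binary powers of 2.
So 3^27 ≡ 214 · 51 · 9 · 3 ≡ 209 (mod 217).
Squaring chain: 209 → 64 → 190; never reaches −1, so base 3 is a Miller–Rabin witness that 217 is composite.

209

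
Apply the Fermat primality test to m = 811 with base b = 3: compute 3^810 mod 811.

3^1 ≡ 3 (mod 811)
3^2 ≡ 3^2 = 9 ≡ 9 (mod 811)
3^4 ≡ 9^2 = 81 ≡ 81 (mod 811)
3^8 ≡ 81^2 = 6561 ≡ 73 (mod 811)
3^16 ≡ 73^2 = 5329 ≡ 463 (mod 811)
3^32 ≡ 463^2 = 214369 ≡ 265 (mod 811)
3^64 ≡ 265^2 = 70225 ≡ 479 (mod 811)
3^128 ≡ 479^2 = 229441 ≡ 739 (mod 811)
3^256 ≡ 739^2 = 546121 ≡ 318 (mod 811)
3^512 ≡ 318^2 = 101124 ≡ 560 (mod 811)
810 = 512 + 256 + 32 + 8 + 2 in binary powers of 2.
So 3^810 ≡ 560 · 318 · 265 · 73 · 9 ≡ 1 (mod 811).
Since the result is 1, base 3 gives no evidence that 811 is composite.

1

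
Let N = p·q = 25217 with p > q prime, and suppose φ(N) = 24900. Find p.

167

φ(n) = (p−1)(q−1) = n − (p+q) + 1, so p + q = 25217 − 24900 + 1 = 318.
p and q are the roots of t² − 318t + 25217 = 0.
Discriminant: 318² − 4·25217 = 101124 − 100868 = 256; √256 = 16.
q = (318 − 16)/2 = 151, p = (318 + 16)/2 = 167.
Check: 151 · 167 = 25217.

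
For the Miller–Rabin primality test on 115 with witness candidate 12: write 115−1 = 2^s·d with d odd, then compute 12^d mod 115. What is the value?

52

115 − 1 = 114 = 2^1 · 57, so d = 57.
12^1 ≡ 12 (mod 115)
12^2 ≡ 12^2 = 144 ≡ 29 (mod 115)
12^4 ≡ 29^2 = 841 ≡ 36 (mod 115)
12^8 ≡ 36^2 = 1296 ≡ 31 (mod 115)
12^16 ≡ 31^2 = 961 ≡ 41 (mod 115)
12^32 ≡ 41^2 = 1681 ≡ 71 (mod 115)
57 = 32 + 16 + 8 + 1 in binary powers of 2.
So 12^57 ≡ 71 · 41 · 31 · 12 ≡ 52 (mod 115).
Squaring chain: 52; never reaches −1, so base 12 is a Miller–Rabin witness that 115 is composite.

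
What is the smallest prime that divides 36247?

67

36247 is odd.
Digit sum 22, not divisible by 3.
Ends in 7: not divisible by 5.
7: 36247 = 7·5178 + 1
11: 36247 = 11·3295 + 2
13: 36247 = 13·2788 + 3
17: 36247 = 17·2132 + 3
19: 36247 = 19·1907 + 14
23: 36247 = 23·1575 + 22
29: 36247 = 29·1249 + 26
31: 36247 = 31·1169 + 8
37: 36247 = 37·979 + 24
41: 36247 = 41·884 + 3
43: 36247 = 43·842 + 41
47: 36247 = 47·771 + 10
53: 36247 = 53·683 + 48
59: 36247 = 59·614 + 21
61: 36247 = 61·594 + 13
67: 36247 = 67·541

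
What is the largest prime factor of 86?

43

86 = 2 · 43
43 is prime.
So 86 = 2 · 43; the largest prime factor is 43.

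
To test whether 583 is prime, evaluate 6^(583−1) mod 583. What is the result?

6^1 ≡ 6 (mod 583)
6^2 ≡ 6^2 = 36 ≡ 36 (mod 583)
6^4 ≡ 36^2 = 1296 ≡ 130 (mod 583)
6^8 ≡ 130^2 = 16900 ≡ 576 (mod 583)
6^16 ≡ 576^2 = 331776 ≡ 49 (mod 583)
6^32 ≡ 49^2 = 2401 ≡ 69 (mod 583)
6^64 ≡ 69^2 = 4761 ≡ 97 (mod 583)
6^128 ≡ 97^2 = 9409 ≡ 81 (mod 583)
6^256 ≡ 81^2 = 6561 ≡ 148 (mod 583)
6^512 ≡ 148^2 = 21904 ≡ 333 (mod 583)
582 = 512 + 64 + 4 + 2 in binary powers of 2.
So 6^582 ≡ 333 · 97 · 130 · 36 ≡ 278 (mod 583).
Since 278 ≠ 1, base 6 is a Fermat witness: 583 is composite.

278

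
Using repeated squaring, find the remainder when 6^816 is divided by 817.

87

6^1 ≡ 6 (mod 817)
6^2 ≡ 6^2 = 36 ≡ 36 (mod 817)
6^4 ≡ 36^2 = 1296 ≡ 479 (mod 817)
6^8 ≡ 479^2 = 229441 ≡ 681 (mod 817)
6^16 ≡ 681^2 = 463761 ≡ 522 (mod 817)
6^32 ≡ 522^2 = 272484 ≡ 423 (mod 817)
6^64 ≡ 423^2 = 178929 ≡ 6 (mod 817)
6^128 ≡ 6^2 = 36 ≡ 36 (mod 817)
6^256 ≡ 36^2 = 1296 ≡ 479 (mod 817)
6^512 ≡ 479^2 = 229441 ≡ 681 (mod 817)
816 = 512 + 256 + 32 + 16 in binary powers of 2.
So 6^816 ≡ 681 · 479 · 423 · 522 ≡ 87 (mod 817).
Since 87 ≠ 1, base 6 is a Fermat witness: 817 is composite.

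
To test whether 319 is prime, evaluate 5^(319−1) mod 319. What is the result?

5^1 ≡ 5 (mod 319)
5^2 ≡ 5^2 = 25 ≡ 25 (mod 319)
5^4 ≡ 25^2 = 625 ≡ 306 (mod 319)
5^8 ≡ 306^2 = 93636 ≡ 169 (mod 319)
5^16 ≡ 169^2 = 28561 ≡ 170 (mod 319)
5^32 ≡ 170^2 = 28900 ≡ 190 (mod 319)
5^64 ≡ 190^2 = 36100 ≡ 53 (mod 319)
5^128 ≡ 53^2 = 2809 ≡ 257 (mod 319)
5^256 ≡ 257^2 = 66049 ≡ 16 (mod 319)
318 = 256 + 32 + 16 + 8 + 4 + 2 in binary powers of 2.
So 5^318 ≡ 16 · 190 · 170 · 169 · 306 · 25 ≡ 136 (mod 319).
Since 136 ≠ 1, base 5 is a Fermat witness: 319 is composite.

136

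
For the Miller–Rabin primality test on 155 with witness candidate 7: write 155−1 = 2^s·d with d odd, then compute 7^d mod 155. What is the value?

142

155 − 1 = 154 = 2^1 · 77, so d = 77.
7^1 ≡ 7 (mod 155)
7^2 ≡ 7^2 = 49 ≡ 49 (mod 155)
7^4 ≡ 49^2 = 2401 ≡ 76 (mod 155)
7^8 ≡ 76^2 = 5776 ≡ 41 (mod 155)
7^16 ≡ 41^2 = 1681 ≡ 131 (mod 155)
7^32 ≡ 131^2 = 17161 ≡ 111 (mod 155)
7^64 ≡ 111^2 = 12321 ≡ 76 (mod 155)
77 = 64 + 8 + 4 + 1 in binary powers of 2.
So 7^77 ≡ 76 · 41 · 76 · 7 ≡ 142 (mod 155).
Squaring chain: 142; never reaches −1, so base 7 is a Miller–Rabin witness that 155 is composite.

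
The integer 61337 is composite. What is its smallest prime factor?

83

61337 is odd.
Digit sum 20, not divisible by 3.
Ends in 7: not divisible by 5.
7: 61337 = 7·8762 + 3
11: 61337 = 11·5576 + 1
13: 61337 = 13·4718 + 3
17: 61337 = 17·3608 + 1
19: 61337 = 19·3228 + 5
23: 61337 = 23·2666 + 19
29: 61337 = 29·2115 + 2
31: 61337 = 31·1978 + 19
37: 61337 = 37·1657 + 28
41: 61337 = 41·1496 + 1
43: 61337 = 43·1426 + 19
47: 61337 = 47·1305 + 2
53: 61337 = 53·1157 + 16
59: 61337 = 59·1039 + 36
61: 61337 = 61·1005 + 32
67: 61337 = 67·915 + 32
71: 61337 = 71·863 + 64
73: 61337 = 73·840 + 17
79: 61337 = 79·776 + 33
83: 61337 = 83·739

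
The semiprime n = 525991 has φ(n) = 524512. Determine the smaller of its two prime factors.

593

φ(n) = (p−1)(q−1) = n − (p+q) + 1, so p + q = 525991 − 524512 + 1 = 1480.
p and q are the roots of t² − 1480t + 525991 = 0.
Discriminant: 1480² − 4·525991 = 2190400 − 2103964 = 86436; √86436 = 294.
q = (1480 − 294)/2 = 593, p = (1480 + 294)/2 = 887.
Check: 593 · 887 = 525991.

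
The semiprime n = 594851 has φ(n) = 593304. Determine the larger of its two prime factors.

φ(n) = (p−1)(q−1) = n − (p+q) + 1, so p + q = 594851 − 593304 + 1 = 1548.
p and q are the roots of t² − 1548t + 594851 = 0.
Discriminant: 1548² − 4·594851 = 2396304 − 2379404 = 16900; √16900 = 130.
q = (1548 − 130)/2 = 709, p = (1548 + 130)/2 = 839.
Check: 709 · 839 = 594851.

839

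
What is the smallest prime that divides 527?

17

527 is odd.
Digit sum 14, not divisible by 3.
Ends in 7: not divisible by 5.
7: 527 = 7·75 + 2
11: 527 = 11·47 + 10
13: 527 = 13·40 + 7
17: 527 = 17·31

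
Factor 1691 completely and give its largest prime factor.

89

1691 = 19 · 89
89 is prime.
So 1691 = 19 · 89; the largest prime factor is 89.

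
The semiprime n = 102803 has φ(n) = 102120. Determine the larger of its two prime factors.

461

φ(n) = (p−1)(q−1) = n − (p+q) + 1, so p + q = 102803 − 102120 + 1 = 684.
p and q are the roots of t² − 684t + 102803 = 0.
Discriminant: 684² − 4·102803 = 467856 − 411212 = 56644; √56644 = 238.
q = (684 − 238)/2 = 223, p = (684 + 238)/2 = 461.
Check: 223 · 461 = 102803.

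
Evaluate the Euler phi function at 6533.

Factor: 6533 = 47 · 139.
φ(6533) = (47−1) · (139−1) = 46 · 138 = 6348.

6348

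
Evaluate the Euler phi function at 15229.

Factor: 15229 = 97 · 157.
φ(15229) = (97−1) · (157−1) = 96 · 156 = 14976.

14976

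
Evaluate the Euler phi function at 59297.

Factor: 59297 = 7 · 43 · 197.
φ(59297) = (7−1) · (43−1) · (197−1) = 6 · 42 · 196 = 49392.

49392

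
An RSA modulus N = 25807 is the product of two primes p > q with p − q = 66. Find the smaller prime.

Since p = q + 66, we have 25807 = q(q + 66), so q² + 66q − 25807 = 0.
Discriminant: 66² + 4·25807 = 4356 + 103228 = 107584; √107584 = 328.
q = (−66 + 328)/2 = 131, and p = q + 66 = 197.
Check: 131 · 197 = 25807.

131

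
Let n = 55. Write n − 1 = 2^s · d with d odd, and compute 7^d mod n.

28

55 − 1 = 54 = 2^1 · 27, so d = 27.
7^1 ≡ 7 (mod 55)
7^2 ≡ 7^2 = 49 ≡ 49 (mod 55)
7^4 ≡ 49^2 = 2401 ≡ 36 (mod 55)
7^8 ≡ 36^2 = 1296 ≡ 31 (mod 55)
7^16 ≡ 31^2 = 961 ≡ 26 (mod 55)
27 = 16 + 8 + 2 + 1 in binary powers of 2.
So 7^27 ≡ 26 · 31 · 49 · 7 ≡ 28 (mod 55).
Squaring chain: 28; never reaches −1, so base 7 is a Miller–Rabin witness that 55 is composite.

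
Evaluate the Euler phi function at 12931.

12672

Factor: 12931 = 67 · 193.
φ(12931) = (67−1) · (193−1) = 66 · 192 = 12672.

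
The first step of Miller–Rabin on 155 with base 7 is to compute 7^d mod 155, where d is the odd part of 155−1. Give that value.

142

155 − 1 = 154 = 2^1 · 77, so d = 77.
7^1 ≡ 7 (mod 155)
7^2 ≡ 7^2 = 49 ≡ 49 (mod 155)
7^4 ≡ 49^2 = 2401 ≡ 76 (mod 155)
7^8 ≡ 76^2 = 5776 ≡ 41 (mod 155)
7^16 ≡ 41^2 = 1681 ≡ 131 (mod 155)
7^32 ≡ 131^2 = 17161 ≡ 111 (mod 155)
7^64 ≡ 111^2 = 12321 ≡ 76 (mod 155)
77 = 64 + 8 + 4 + 1 in binary powers of 2.
So 7^77 ≡ 76 · 41 · 76 · 7 ≡ 142 (mod 155).
Squaring chain: 142; never reaches −1, so base 7 is a Miller–Rabin witness that 155 is composite.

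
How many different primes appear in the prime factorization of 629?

2

629 = 17 · 37
629 = 17 · 37, which has 2 distinct prime factors.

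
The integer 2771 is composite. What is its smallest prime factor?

17

2771 is odd.
Digit sum 17, not divisible by 3.
Ends in 1: not divisible by 5.
7: 2771 = 7·395 + 6
11: 2771 = 11·251 + 10
13: 2771 = 13·213 + 2
17: 2771 = 17·163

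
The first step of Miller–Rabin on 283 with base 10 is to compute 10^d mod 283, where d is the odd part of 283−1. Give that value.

1

283 − 1 = 282 = 2^1 · 141, so d = 141.
10^1 ≡ 10 (mod 283)
10^2 ≡ 10^2 = 100 ≡ 100 (mod 283)
10^4 ≡ 100^2 = 10000 ≡ 95 (mod 283)
10^8 ≡ 95^2 = 9025 ≡ 252 (mod 283)
10^16 ≡ 252^2 = 63504 ≡ 112 (mod 283)
10^32 ≡ 112^2 = 12544 ≡ 92 (mod 283)
10^64 ≡ 92^2 = 8464 ≡ 257 (mod 283)
10^128 ≡ 257^2 = 66049 ≡ 110 (mod 283)
141 = 128 + 8 + 4 + 1 in binary powers of 2.
So 10^141 ≡ 110 · 252 · 95 · 10 ≡ 1 (mod 283).
Since 10^d ≡ 1 (mod 283), base 10 does not prove 283 composite.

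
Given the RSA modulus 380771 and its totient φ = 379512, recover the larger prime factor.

757

φ(n) = (p−1)(q−1) = n − (p+q) + 1, so p + q = 380771 − 379512 + 1 = 1260.
p and q are the roots of t² − 1260t + 380771 = 0.
Discriminant: 1260² − 4·380771 = 1587600 − 1523084 = 64516; √64516 = 254.
q = (1260 − 254)/2 = 503, p = (1260 + 254)/2 = 757.
Check: 503 · 757 = 380771.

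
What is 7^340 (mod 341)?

7^1 ≡ 7 (mod 341)
7^2 ≡ 7^2 = 49 ≡ 49 (mod 341)
7^4 ≡ 49^2 = 2401 ≡ 14 (mod 341)
7^8 ≡ 14^2 = 196 ≡ 196 (mod 341)
7^16 ≡ 196^2 = 38416 ≡ 224 (mod 341)
7^32 ≡ 224^2 = 50176 ≡ 49 (mod 341)
7^64 ≡ 49^2 = 2401 ≡ 14 (mod 341)
7^128 ≡ 14^2 = 196 ≡ 196 (mod 341)
7^256 ≡ 196^2 = 38416 ≡ 224 (mod 341)
340 = 256 + 64 + 16 + 4 in binary powers of 2.
So 7^340 ≡ 224 · 14 · 224 · 14 ≡ 56 (mod 341).
Since 56 ≠ 1, base 7 is a Fermat witness: 341 is composite.

56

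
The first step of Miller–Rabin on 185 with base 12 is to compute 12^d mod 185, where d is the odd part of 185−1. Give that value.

118

185 − 1 = 184 = 2^3 · 23, so d = 23.
12^1 ≡ 12 (mod 185)
12^2 ≡ 12^2 = 144 ≡ 144 (mod 185)
12^4 ≡ 144^2 = 20736 ≡ 16 (mod 185)
12^8 ≡ 16^2 = 256 ≡ 71 (mod 185)
12^16 ≡ 71^2 = 5041 ≡ 46 (mod 185)
23 = 16 + 4 + 2 + 1 in binary powers of 2.
So 12^23 ≡ 46 · 16 · 144 · 12 ≡ 118 (mod 185).
Squaring chain: 118 → 49 → 181; never reaches −1, so base 12 is a Miller–Rabin witness that 185 is composite.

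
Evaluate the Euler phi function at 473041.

Factor: 473041 = 23 · 131 · 157.
φ(473041) = (23−1) · (131−1) · (157−1) = 22 · 130 · 156 = 446160.

446160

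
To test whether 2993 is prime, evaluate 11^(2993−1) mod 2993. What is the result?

2806

11^1 ≡ 11 (mod 2993)
11^2 ≡ 11^2 = 121 ≡ 121 (mod 2993)
11^4 ≡ 121^2 = 14641 ≡ 2669 (mod 2993)
11^8 ≡ 2669^2 = 7123561 ≡ 221 (mod 2993)
11^16 ≡ 221^2 = 48841 ≡ 953 (mod 2993)
11^32 ≡ 953^2 = 908209 ≡ 1330 (mod 2993)
11^64 ≡ 1330^2 = 1768900 ≡ 37 (mod 2993)
11^128 ≡ 37^2 = 1369 ≡ 1369 (mod 2993)
11^256 ≡ 1369^2 = 1874161 ≡ 543 (mod 2993)
11^512 ≡ 543^2 = 294849 ≡ 1535 (mod 2993)
11^1024 ≡ 1535^2 = 2356225 ≡ 734 (mod 2993)
11^2048 ≡ 734^2 = 538756 ≡ 16 (mod 2993)
2992 = 2048 + 512 + 256 + 128 + 32 + 16 in binary powers of 2.
So 11^2992 ≡ 16 · 1535 · 543 · 1369 · 1330 · 953 ≡ 2806 (mod 2993).
Since 2806 ≠ 1, base 11 is a Fermat witness: 2993 is composite.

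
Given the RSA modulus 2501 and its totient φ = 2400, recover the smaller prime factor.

φ(n) = (p−1)(q−1) = n − (p+q) + 1, so p + q = 2501 − 2400 + 1 = 102.
p and q are the roots of t² − 102t + 2501 = 0.
Discriminant: 102² − 4·2501 = 10404 − 10004 = 400; √400 = 20.
q = (102 − 20)/2 = 41, p = (102 + 20)/2 = 61.
Check: 41 · 61 = 2501.

41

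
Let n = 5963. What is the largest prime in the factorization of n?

5963 = 67 · 89
89 is prime.
So 5963 = 67 · 89; the largest prime factor is 89.

89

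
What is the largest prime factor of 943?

41

943 = 23 · 41
41 is prime.
So 943 = 23 · 41; the largest prime factor is 41.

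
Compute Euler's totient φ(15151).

14904

Factor: 15151 = 109 · 139.
φ(15151) = (109−1) · (139−1) = 108 · 138 = 14904.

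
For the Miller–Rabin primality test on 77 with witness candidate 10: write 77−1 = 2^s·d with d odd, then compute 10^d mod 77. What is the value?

77 − 1 = 76 = 2^2 · 19, so d = 19.
10^1 ≡ 10 (mod 77)
10^2 ≡ 10^2 = 100 ≡ 23 (mod 77)
10^4 ≡ 23^2 = 529 ≡ 67 (mod 77)
10^8 ≡ 67^2 = 4489 ≡ 23 (mod 77)
10^16 ≡ 23^2 = 529 ≡ 67 (mod 77)
19 = 16 + 2 + 1 in binary powers of 2.
So 10^19 ≡ 67 · 23 · 10 ≡ 10 (mod 77).
Squaring chain: 10 → 23; never reaches −1, so base 10 is a Miller–Rabin witness that 77 is composite.

10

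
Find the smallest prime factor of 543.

543 is odd.
Digit sum 12, divisible by 3.

3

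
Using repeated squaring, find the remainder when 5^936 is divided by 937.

1

5^1 ≡ 5 (mod 937)
5^2 ≡ 5^2 = 25 ≡ 25 (mod 937)
5^4 ≡ 25^2 = 625 ≡ 625 (mod 937)
5^8 ≡ 625^2 = 390625 ≡ 833 (mod 937)
5^16 ≡ 833^2 = 693889 ≡ 509 (mod 937)
5^32 ≡ 509^2 = 259081 ≡ 469 (mod 937)
5^64 ≡ 469^2 = 219961 ≡ 703 (mod 937)
5^128 ≡ 703^2 = 494209 ≡ 410 (mod 937)
5^256 ≡ 410^2 = 168100 ≡ 377 (mod 937)
5^512 ≡ 377^2 = 142129 ≡ 642 (mod 937)
936 = 512 + 256 + 128 + 32 + 8 in binary powers of 2.
So 5^936 ≡ 642 · 377 · 410 · 469 · 833 ≡ 1 (mod 937).
Since the result is 1, base 5 gives no evidence that 937 is composite.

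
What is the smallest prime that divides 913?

11

913 is odd.
Digit sum 13, not divisible by 3.
Ends in 3: not divisible by 5.
7: 913 = 7·130 + 3
11: 913 = 11·83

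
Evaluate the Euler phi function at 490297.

Factor: 490297 = 17 · 151 · 191.
φ(490297) = (17−1) · (151−1) · (191−1) = 16 · 150 · 190 = 456000.

456000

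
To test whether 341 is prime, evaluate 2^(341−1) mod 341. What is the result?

1

2^1 ≡ 2 (mod 341)
2^2 ≡ 2^2 = 4 ≡ 4 (mod 341)
2^4 ≡ 4^2 = 16 ≡ 16 (mod 341)
2^8 ≡ 16^2 = 256 ≡ 256 (mod 341)
2^16 ≡ 256^2 = 65536 ≡ 64 (mod 341)
2^32 ≡ 64^2 = 4096 ≡ 4 (mod 341)
2^64 ≡ 4^2 = 16 ≡ 16 (mod 341)
2^128 ≡ 16^2 = 256 ≡ 256 (mod 341)
2^256 ≡ 256^2 = 65536 ≡ 64 (mod 341)
340 = 256 + 64 + 16 + 4 in binary powers of 2.
So 2^340 ≡ 64 · 16 · 64 · 16 ≡ 1 (mod 341).
Since the result is 1, base 2 gives no evidence that 341 is composite.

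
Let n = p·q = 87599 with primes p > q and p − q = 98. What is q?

251

Since p = q + 98, we have 87599 = q(q + 98), so q² + 98q − 87599 = 0.
Discriminant: 98² + 4·87599 = 9604 + 350396 = 360000; √360000 = 600.
q = (−98 + 600)/2 = 251, and p = q + 98 = 349.
Check: 251 · 349 = 87599.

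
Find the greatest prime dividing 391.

23

391 = 17 · 23
23 is prime.
So 391 = 17 · 23; the largest prime factor is 23.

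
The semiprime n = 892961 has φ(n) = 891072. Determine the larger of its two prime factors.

953

φ(n) = (p−1)(q−1) = n − (p+q) + 1, so p + q = 892961 − 891072 + 1 = 1890.
p and q are the roots of t² − 1890t + 892961 = 0.
Discriminant: 1890² − 4·892961 = 3572100 − 3571844 = 256; √256 = 16.
q = (1890 − 16)/2 = 937, p = (1890 + 16)/2 = 953.
Check: 937 · 953 = 892961.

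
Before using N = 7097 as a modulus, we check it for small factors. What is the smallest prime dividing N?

7097 is odd.
Digit sum 23, not divisible by 3.
Ends in 7: not divisible by 5.
7: 7097 = 7·1013 + 6
11: 7097 = 11·645 + 2
13: 7097 = 13·545 + 12
17: 7097 = 17·417 + 8
19: 7097 = 19·373 + 10
23: 7097 = 23·308 + 13
29: 7097 = 29·244 + 21
31: 7097 = 31·228 + 29
37: 7097 = 37·191 + 30
41: 7097 = 41·173 + 4
43: 7097 = 43·165 + 2
47: 7097 = 47·151

47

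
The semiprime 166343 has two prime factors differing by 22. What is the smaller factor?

Since p = q + 22, we have 166343 = q(q + 22), so q² + 22q − 166343 = 0.
Discriminant: 22² + 4·166343 = 484 + 665372 = 665856; √665856 = 816.
q = (−22 + 816)/2 = 397, and p = q + 22 = 419.
Check: 397 · 419 = 166343.

397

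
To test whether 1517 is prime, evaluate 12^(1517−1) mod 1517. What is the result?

12^1 ≡ 12 (mod 1517)
12^2 ≡ 12^2 = 144 ≡ 144 (mod 1517)
12^4 ≡ 144^2 = 20736 ≡ 1015 (mod 1517)
12^8 ≡ 1015^2 = 1030225 ≡ 182 (mod 1517)
12^16 ≡ 182^2 = 33124 ≡ 1267 (mod 1517)
12^32 ≡ 1267^2 = 1605289 ≡ 303 (mod 1517)
12^64 ≡ 303^2 = 91809 ≡ 789 (mod 1517)
12^128 ≡ 789^2 = 622521 ≡ 551 (mod 1517)
12^256 ≡ 551^2 = 303601 ≡ 201 (mod 1517)
12^512 ≡ 201^2 = 40401 ≡ 959 (mod 1517)
12^1024 ≡ 959^2 = 919681 ≡ 379 (mod 1517)
1516 = 1024 + 256 + 128 + 64 + 32 + 8 + 4 in binary powers of 2.
So 12^1516 ≡ 379 · 201 · 551 · 789 · 303 · 182 · 1015 ≡ 127 (mod 1517).
Since 127 ≠ 1, base 12 is a Fermat witness: 1517 is composite.

127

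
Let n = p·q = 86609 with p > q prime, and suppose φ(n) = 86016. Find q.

φ(n) = (p−1)(q−1) = n − (p+q) + 1, so p + q = 86609 − 86016 + 1 = 594.
p and q are the roots of t² − 594t + 86609 = 0.
Discriminant: 594² − 4·86609 = 352836 − 346436 = 6400; √6400 = 80.
q = (594 − 80)/2 = 257, p = (594 + 80)/2 = 337.
Check: 257 · 337 = 86609.

257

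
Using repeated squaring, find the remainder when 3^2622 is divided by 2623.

680

3^1 ≡ 3 (mod 2623)
3^2 ≡ 3^2 = 9 ≡ 9 (mod 2623)
3^4 ≡ 9^2 = 81 ≡ 81 (mod 2623)
3^8 ≡ 81^2 = 6561 ≡ 1315 (mod 2623)
3^16 ≡ 1315^2 = 1729225 ≡ 668 (mod 2623)
3^32 ≡ 668^2 = 446224 ≡ 314 (mod 2623)
3^64 ≡ 314^2 = 98596 ≡ 1545 (mod 2623)
3^128 ≡ 1545^2 = 2387025 ≡ 95 (mod 2623)
3^256 ≡ 95^2 = 9025 ≡ 1156 (mod 2623)
3^512 ≡ 1156^2 = 1336336 ≡ 1229 (mod 2623)
3^1024 ≡ 1229^2 = 1510441 ≡ 2216 (mod 2623)
3^2048 ≡ 2216^2 = 4910656 ≡ 400 (mod 2623)
2622 = 2048 + 512 + 32 + 16 + 8 + 4 + 2 in binary powers of 2.
So 3^2622 ≡ 400 · 1229 · 314 · 668 · 1315 · 81 · 9 ≡ 680 (mod 2623).
Since 680 ≠ 1, base 3 is a Fermat witness: 2623 is composite.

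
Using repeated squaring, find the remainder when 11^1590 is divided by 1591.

1000

11^1 ≡ 11 (mod 1591)
11^2 ≡ 11^2 = 121 ≡ 121 (mod 1591)
11^4 ≡ 121^2 = 14641 ≡ 322 (mod 1591)
11^8 ≡ 322^2 = 103684 ≡ 269 (mod 1591)
11^16 ≡ 269^2 = 72361 ≡ 766 (mod 1591)
11^32 ≡ 766^2 = 586756 ≡ 1268 (mod 1591)
11^64 ≡ 1268^2 = 1607824 ≡ 914 (mod 1591)
11^128 ≡ 914^2 = 835396 ≡ 121 (mod 1591)
11^256 ≡ 121^2 = 14641 ≡ 322 (mod 1591)
11^512 ≡ 322^2 = 103684 ≡ 269 (mod 1591)
11^1024 ≡ 269^2 = 72361 ≡ 766 (mod 1591)
1590 = 1024 + 512 + 32 + 16 + 4 + 2 in binary powers of 2.
So 11^1590 ≡ 766 · 269 · 1268 · 766 · 322 · 121 ≡ 1000 (mod 1591).
Since 1000 ≠ 1, base 11 is a Fermat witness: 1591 is composite.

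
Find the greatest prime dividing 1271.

41

1271 = 31 · 41
41 is prime.
So 1271 = 31 · 41; the largest prime factor is 41.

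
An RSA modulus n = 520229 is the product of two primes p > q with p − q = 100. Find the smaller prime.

673

Since p = q + 100, we have 520229 = q(q + 100), so q² + 100q − 520229 = 0.
Discriminant: 100² + 4·520229 = 10000 + 2080916 = 2090916; √2090916 = 1446.
q = (−100 + 1446)/2 = 673, and p = q + 100 = 773.
Check: 673 · 773 = 520229.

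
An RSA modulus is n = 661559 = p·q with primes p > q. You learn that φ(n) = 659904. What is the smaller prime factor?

φ(n) = (p−1)(q−1) = n − (p+q) + 1, so p + q = 661559 − 659904 + 1 = 1656.
p and q are the roots of t² − 1656t + 661559 = 0.
Discriminant: 1656² − 4·661559 = 2742336 − 2646236 = 96100; √96100 = 310.
q = (1656 − 310)/2 = 673, p = (1656 + 310)/2 = 983.
Check: 673 · 983 = 661559.

673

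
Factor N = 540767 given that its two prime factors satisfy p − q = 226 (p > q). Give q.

631

Since p = q + 226, we have 540767 = q(q + 226), so q² + 226q − 540767 = 0.
Discriminant: 226² + 4·540767 = 51076 + 2163068 = 2214144; √2214144 = 1488.
q = (−226 + 1488)/2 = 631, and p = q + 226 = 857.
Check: 631 · 857 = 540767.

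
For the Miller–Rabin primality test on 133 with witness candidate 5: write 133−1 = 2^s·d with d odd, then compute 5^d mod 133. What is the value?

83

133 − 1 = 132 = 2^2 · 33, so d = 33.
5^1 ≡ 5 (mod 133)
5^2 ≡ 5^2 = 25 ≡ 25 (mod 133)
5^4 ≡ 25^2 = 625 ≡ 93 (mod 133)
5^8 ≡ 93^2 = 8649 ≡ 4 (mod 133)
5^16 ≡ 4^2 = 16 ≡ 16 (mod 133)
5^32 ≡ 16^2 = 256 ≡ 123 (mod 133)
33 = 32 + 1 in binary powers of 2.
So 5^33 ≡ 123 · 5 ≡ 83 (mod 133).
Squaring chain: 83 → 106; never reaches −1, so base 5 is a Miller–Rabin witness that 133 is composite.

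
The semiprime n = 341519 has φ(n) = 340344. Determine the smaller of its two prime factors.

φ(n) = (p−1)(q−1) = n − (p+q) + 1, so p + q = 341519 − 340344 + 1 = 1176.
p and q are the roots of t² − 1176t + 341519 = 0.
Discriminant: 1176² − 4·341519 = 1382976 − 1366076 = 16900; √16900 = 130.
q = (1176 − 130)/2 = 523, p = (1176 + 130)/2 = 653.
Check: 523 · 653 = 341519.

523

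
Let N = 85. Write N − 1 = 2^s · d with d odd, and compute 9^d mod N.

85 − 1 = 84 = 2^2 · 21, so d = 21.
9^1 ≡ 9 (mod 85)
9^2 ≡ 9^2 = 81 ≡ 81 (mod 85)
9^4 ≡ 81^2 = 6561 ≡ 16 (mod 85)
9^8 ≡ 16^2 = 256 ≡ 1 (mod 85)
9^16 ≡ 1^2 = 1 ≡ 1 (mod 85)
21 = 16 + 4 + 1 in binary powers of 2.
So 9^21 ≡ 1 · 16 · 9 ≡ 59 (mod 85).
Squaring chain: 59 → 81; never reaches −1, so base 9 is a Miller–Rabin witness that 85 is composite.

59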